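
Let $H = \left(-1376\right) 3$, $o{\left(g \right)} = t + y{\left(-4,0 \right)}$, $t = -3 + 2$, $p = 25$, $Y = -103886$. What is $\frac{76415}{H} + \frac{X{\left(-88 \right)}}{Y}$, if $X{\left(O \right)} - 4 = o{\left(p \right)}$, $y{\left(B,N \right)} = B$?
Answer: $- \frac{3969222281}{214420704} \approx -18.511$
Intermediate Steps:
$t = -1$
$o{\left(g \right)} = -5$ ($o{\left(g \right)} = -1 - 4 = -5$)
$H = -4128$
$X{\left(O \right)} = -1$ ($X{\left(O \right)} = 4 - 5 = -1$)
$\frac{76415}{H} + \frac{X{\left(-88 \right)}}{Y} = \frac{76415}{-4128} - \frac{1}{-103886} = 76415 \left(- \frac{1}{4128}\right) - - \frac{1}{103886} = - \frac{76415}{4128} + \frac{1}{103886} = - \frac{3969222281}{214420704}$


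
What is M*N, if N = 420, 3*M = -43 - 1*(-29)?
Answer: -1960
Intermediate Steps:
M = -14/3 (M = (-43 - 1*(-29))/3 = (-43 + 29)/3 = (⅓)*(-14) = -14/3 ≈ -4.6667)
M*N = -14/3*420 = -1960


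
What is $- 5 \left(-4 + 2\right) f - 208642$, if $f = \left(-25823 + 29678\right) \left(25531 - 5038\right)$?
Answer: $789796508$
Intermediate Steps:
$f = 79000515$ ($f = 3855 \cdot 20493 = 79000515$)
$- 5 \left(-4 + 2\right) f - 208642 = - 5 \left(-4 + 2\right) 79000515 - 208642 = \left(-5\right) \left(-2\right) 79000515 - 208642 = 10 \cdot 79000515 - 208642 = 790005150 - 208642 = 789796508$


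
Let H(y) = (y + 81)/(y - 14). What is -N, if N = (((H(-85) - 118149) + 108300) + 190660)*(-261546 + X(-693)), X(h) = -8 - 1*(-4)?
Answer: 4681821634150/99 ≈ 4.7291e+10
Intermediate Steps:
H(y) = (81 + y)/(-14 + y)
X(h) = -4 (X(h) = -8 + 4 = -4)
N = -4681821634150/99 (N = ((((81 - 85)/(-14 - 85) - 118149) + 108300) + 190660)*(-261546 - 4) = (((-4/(-99) - 118149) + 108300) + 190660)*(-261550) = (((-1/99*(-4) - 118149) + 108300) + 190660)*(-261550) = (((4/99 - 118149) + 108300) + 190660)*(-261550) = ((-11696747/99 + 108300) + 190660)*(-261550) = (-975047/99 + 190660)*(-261550) = (17900293/99)*(-261550) = -4681821634150/99 ≈ -4.7291e+10)
-N = -1*(-4681821634150/99) = 4681821634150/99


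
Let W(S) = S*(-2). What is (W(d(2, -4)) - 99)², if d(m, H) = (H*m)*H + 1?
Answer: 27225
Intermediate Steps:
d(m, H) = 1 + m*H² (d(m, H) = m*H² + 1 = 1 + m*H²)
W(S) = -2*S
(W(d(2, -4)) - 99)² = (-2*(1 + 2*(-4)²) - 99)² = (-2*(1 + 2*16) - 99)² = (-2*(1 + 32) - 99)² = (-2*33 - 99)² = (-66 - 99)² = (-165)² = 27225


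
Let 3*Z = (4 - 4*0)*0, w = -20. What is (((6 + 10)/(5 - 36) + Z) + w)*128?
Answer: -81408/31 ≈ -2626.1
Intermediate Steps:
Z = 0 (Z = ((4 - 4*0)*0)/3 = ((4 + 0)*0)/3 = (4*0)/3 = (1/3)*0 = 0)
(((6 + 10)/(5 - 36) + Z) + w)*128 = (((6 + 10)/(5 - 36) + 0) - 20)*128 = ((16/(-31) + 0) - 20)*128 = ((16*(-1/31) + 0) - 20)*128 = ((-16/31 + 0) - 20)*128 = (-16/31 - 20)*128 = -636/31*128 = -81408/31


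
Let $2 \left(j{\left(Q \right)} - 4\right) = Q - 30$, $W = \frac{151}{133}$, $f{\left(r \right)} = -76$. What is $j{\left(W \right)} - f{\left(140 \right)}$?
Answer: $\frac{17441}{266} \approx 65.568$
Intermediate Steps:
$W = \frac{151}{133}$ ($W = 151 \cdot \frac{1}{133} = \frac{151}{133} \approx 1.1353$)
$j{\left(Q \right)} = -11 + \frac{Q}{2}$ ($j{\left(Q \right)} = 4 + \frac{Q - 30}{2} = 4 + \frac{-30 + Q}{2} = 4 + \left(-15 + \frac{Q}{2}\right) = -11 + \frac{Q}{2}$)
$j{\left(W \right)} - f{\left(140 \right)} = \left(-11 + \frac{1}{2} \cdot \frac{151}{133}\right) - -76 = \left(-11 + \frac{151}{266}\right) + 76 = - \frac{2775}{266} + 76 = \frac{17441}{266}$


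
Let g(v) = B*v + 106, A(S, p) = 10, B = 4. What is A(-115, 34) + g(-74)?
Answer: -180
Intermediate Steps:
g(v) = 106 + 4*v (g(v) = 4*v + 106 = 106 + 4*v)
A(-115, 34) + g(-74) = 10 + (106 + 4*(-74)) = 10 + (106 - 296) = 10 - 190 = -180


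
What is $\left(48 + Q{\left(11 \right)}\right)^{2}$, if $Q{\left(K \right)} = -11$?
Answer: $1369$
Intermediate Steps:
$\left(48 + Q{\left(11 \right)}\right)^{2} = \left(48 - 11\right)^{2} = 37^{2} = 1369$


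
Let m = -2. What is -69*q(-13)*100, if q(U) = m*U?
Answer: -179400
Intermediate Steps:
q(U) = -2*U
-69*q(-13)*100 = -(-138)*(-13)*100 = -69*26*100 = -1794*100 = -179400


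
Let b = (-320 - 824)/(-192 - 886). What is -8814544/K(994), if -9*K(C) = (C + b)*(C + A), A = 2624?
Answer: 107978164/4900179 ≈ 22.036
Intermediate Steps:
b = 52/49 (b = -1144/(-1078) = -1144*(-1/1078) = 52/49 ≈ 1.0612)
K(C) = -(2624 + C)*(52/49 + C)/9 (K(C) = -(C + 52/49)*(C + 2624)/9 = -(52/49 + C)*(2624 + C)/9 = -(2624 + C)*(52/49 + C)/9)
-8814544/K(994) = -8814544/(-136448/441 - 14292/49*994 - ⅑*994²) = -8814544/(-136448/441 - 2029464/7 - ⅑*988036) = -8814544/(-136448/441 - 2029464/7 - 988036/9) = -8814544/(-19600716/49) = -8814544*(-49/19600716) = 107978164/4900179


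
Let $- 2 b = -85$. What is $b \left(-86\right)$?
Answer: $-3655$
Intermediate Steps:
$b = \frac{85}{2}$ ($b = \left(- \frac{1}{2}\right) \left(-85\right) = \frac{85}{2} \approx 42.5$)
$b \left(-86\right) = \frac{85}{2} \left(-86\right) = -3655$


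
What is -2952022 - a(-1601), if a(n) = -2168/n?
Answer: -4726189390/1601 ≈ -2.9520e+6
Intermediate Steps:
-2952022 - a(-1601) = -2952022 - (-2168)/(-1601) = -2952022 - (-2168)*(-1)/1601 = -2952022 - 1*2168/1601 = -2952022 - 2168/1601 = -4726189390/1601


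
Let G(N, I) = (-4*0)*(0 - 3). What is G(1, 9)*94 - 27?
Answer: -27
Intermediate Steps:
G(N, I) = 0 (G(N, I) = 0*(-3) = 0)
G(1, 9)*94 - 27 = 0*94 - 27 = 0 - 27 = -27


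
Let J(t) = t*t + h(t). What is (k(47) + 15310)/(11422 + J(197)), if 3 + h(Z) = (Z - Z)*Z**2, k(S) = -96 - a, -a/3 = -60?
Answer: 7517/25114 ≈ 0.29931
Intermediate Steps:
a = 180 (a = -3*(-60) = 180)
k(S) = -276 (k(S) = -96 - 1*180 = -96 - 180 = -276)
h(Z) = -3 (h(Z) = -3 + (Z - Z)*Z**2 = -3 + 0*Z**2 = -3 + 0 = -3)
J(t) = -3 + t**2 (J(t) = t*t - 3 = t**2 - 3 = -3 + t**2)
(k(47) + 15310)/(11422 + J(197)) = (-276 + 15310)/(11422 + (-3 + 197**2)) = 15034/(11422 + (-3 + 38809)) = 15034/(11422 + 38806) = 15034/50228 = 15034*(1/50228) = 7517/25114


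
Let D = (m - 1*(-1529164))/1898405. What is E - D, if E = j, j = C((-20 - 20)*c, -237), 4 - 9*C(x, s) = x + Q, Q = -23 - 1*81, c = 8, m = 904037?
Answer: 790618531/17085645 ≈ 46.274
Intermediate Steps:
Q = -104 (Q = -23 - 81 = -104)
C(x, s) = 12 - x/9 (C(x, s) = 4/9 - (x - 104)/9 = 4/9 - (-104 + x)/9 = 4/9 + (104/9 - x/9) = 12 - x/9)
j = 428/9 (j = 12 - (-20 - 20)*8/9 = 12 - (-40)*8/9 = 12 - ⅑*(-320) = 12 + 320/9 = 428/9 ≈ 47.556)
D = 2433201/1898405 (D = (904037 - 1*(-1529164))/1898405 = (904037 + 1529164)*(1/1898405) = 2433201*(1/1898405) = 2433201/1898405 ≈ 1.2817)
E = 428/9 ≈ 47.556
E - D = 428/9 - 1*2433201/1898405 = 428/9 - 2433201/1898405 = 790618531/17085645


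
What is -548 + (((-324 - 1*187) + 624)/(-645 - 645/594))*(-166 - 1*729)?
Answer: -10015634/25585 ≈ -391.46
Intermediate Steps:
-548 + (((-324 - 1*187) + 624)/(-645 - 645/594))*(-166 - 1*729) = -548 + (((-324 - 187) + 624)/(-645 - 645*1/594))*(-166 - 729) = -548 + ((-511 + 624)/(-645 - 215/198))*(-895) = -548 + (113/(-127925/198))*(-895) = -548 + (113*(-198/127925))*(-895) = -548 - 22374/127925*(-895) = -548 + 4004946/25585 = -10015634/25585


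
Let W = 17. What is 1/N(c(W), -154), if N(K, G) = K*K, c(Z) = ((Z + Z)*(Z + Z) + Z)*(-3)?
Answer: 1/12383361 ≈ 8.0753e-8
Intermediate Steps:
c(Z) = -12*Z² - 3*Z (c(Z) = ((2*Z)*(2*Z) + Z)*(-3) = (4*Z² + Z)*(-3) = (Z + 4*Z²)*(-3) = -12*Z² - 3*Z)
N(K, G) = K²
1/N(c(W), -154) = 1/((-3*17*(1 + 4*17))²) = 1/((-3*17*(1 + 68))²) = 1/((-3*17*69)²) = 1/((-3519)²) = 1/12383361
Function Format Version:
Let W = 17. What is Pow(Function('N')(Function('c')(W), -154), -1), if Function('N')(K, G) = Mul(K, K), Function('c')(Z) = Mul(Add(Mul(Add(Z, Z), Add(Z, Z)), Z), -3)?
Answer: Rational(1, 12383361) ≈ 8.0753e-8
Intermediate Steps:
Function('c')(Z) = Add(Mul(-12, Pow(Z, 2)), Mul(-3, Z)) (Function('c')(Z) = Mul(Add(Mul(Mul(2, Z), Mul(2, Z)), Z), -3) = Mul(Add(Mul(4, Pow(Z, 2)), Z), -3) = Mul(Add(Z, Mul(4, Pow(Z, 2))), -3) = Add(Mul(-12, Pow(Z, 2)), Mul(-3, Z)))
Function('N')(K, G) = Pow(K, 2)
Pow(Function('N')(Function('c')(W), -154), -1) = Pow(Pow(Mul(-3, 17, Add(1, Mul(4, 17))), 2), -1) = Pow(Pow(Mul(-3, 17, Add(1, 68)), 2), -1) = Pow(Pow(Mul(-3, 17, 69), 2), -1) = Pow(Pow(-3519, 2), -1) = Pow(12383361, -1) = Rational(1, 12383361)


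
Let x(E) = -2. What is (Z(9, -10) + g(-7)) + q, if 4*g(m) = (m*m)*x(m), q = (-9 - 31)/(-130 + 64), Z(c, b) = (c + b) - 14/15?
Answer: -2841/110 ≈ -25.827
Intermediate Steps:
Z(c, b) = -14/15 + b + c (Z(c, b) = (b + c) - 14*1/15 = (b + c) - 14/15 = -14/15 + b + c)
q = 20/33 (q = -40/(-66) = -40*(-1/66) = 20/33 ≈ 0.60606)
g(m) = -m²/2 (g(m) = ((m*m)*(-2))/4 = (m²*(-2))/4 = (-2*m²)/4 = -m²/2)
(Z(9, -10) + g(-7)) + q = ((-14/15 - 10 + 9) - ½*(-7)²) + 20/33 = (-29/15 - ½*49) + 20/33 = (-29/15 - 49/2) + 20/33 = -793/30 + 20/33 = -2841/110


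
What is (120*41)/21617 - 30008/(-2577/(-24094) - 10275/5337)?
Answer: 27805026740449176/1684774224139 ≈ 16504.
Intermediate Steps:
(120*41)/21617 - 30008/(-2577/(-24094) - 10275/5337) = 4920*(1/21617) - 30008/(-2577*(-1/24094) - 10275*1/5337) = 4920/21617 - 30008/(2577/24094 - 3425/1779) = 4920/21617 - 30008/(-77937467/42863226) = 4920/21617 - 30008*(-42863226/77937467) = 4920/21617 + 1286239685808/77937467 = 27805026740449176/1684774224139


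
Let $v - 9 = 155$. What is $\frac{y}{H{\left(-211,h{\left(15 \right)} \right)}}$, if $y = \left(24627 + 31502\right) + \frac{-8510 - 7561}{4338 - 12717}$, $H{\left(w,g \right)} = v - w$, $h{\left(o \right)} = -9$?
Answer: $\frac{156773654}{1047375} \approx 149.68$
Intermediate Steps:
$v = 164$ ($v = 9 + 155 = 164$)
$H{\left(w,g \right)} = 164 - w$
$y = \frac{156773654}{2793}$ ($y = 56129 - \frac{16071}{-8379} = 56129 - - \frac{5357}{2793} = 56129 + \frac{5357}{2793} = \frac{156773654}{2793} \approx 56131.0$)
$\frac{y}{H{\left(-211,h{\left(15 \right)} \right)}} = \frac{156773654}{2793 \left(164 - -211\right)} = \frac{156773654}{2793 \left(164 + 211\right)} = \frac{156773654}{2793 \cdot 375} = \frac{156773654}{2793} \cdot \frac{1}{375} = \frac{156773654}{1047375}$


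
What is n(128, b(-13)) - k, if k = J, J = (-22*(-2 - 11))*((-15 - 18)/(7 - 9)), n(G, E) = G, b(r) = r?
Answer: -4591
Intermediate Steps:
J = 4719 (J = (-22*(-13))*(-33/(-2)) = 286*(-33*(-½)) = 286*(33/2) = 4719)
k = 4719
n(128, b(-13)) - k = 128 - 1*4719 = 128 - 4719 = -4591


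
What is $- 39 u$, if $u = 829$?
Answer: $-32331$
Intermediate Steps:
$- 39 u = \left(-39\right) 829 = -32331$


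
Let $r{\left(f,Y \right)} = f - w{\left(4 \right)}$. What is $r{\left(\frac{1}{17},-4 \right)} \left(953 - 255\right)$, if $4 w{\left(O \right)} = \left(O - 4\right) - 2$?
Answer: $\frac{6631}{17} \approx 390.06$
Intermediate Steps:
$w{\left(O \right)} = - \frac{3}{2} + \frac{O}{4}$ ($w{\left(O \right)} = \frac{\left(O - 4\right) - 2}{4} = \frac{\left(-4 + O\right) - 2}{4} = \frac{-6 + O}{4} = - \frac{3}{2} + \frac{O}{4}$)
$r{\left(f,Y \right)} = \frac{1}{2} + f$ ($r{\left(f,Y \right)} = f - \left(- \frac{3}{2} + \frac{1}{4} \cdot 4\right) = f - \left(- \frac{3}{2} + 1\right) = f - - \frac{1}{2} = f + \frac{1}{2} = \frac{1}{2} + f$)
$r{\left(\frac{1}{17},-4 \right)} \left(953 - 255\right) = \left(\frac{1}{2} + \frac{1}{17}\right) \left(953 - 255\right) = \left(\frac{1}{2} + \frac{1}{17}\right) 698 = \frac{19}{34} \cdot 698 = \frac{6631}{17}$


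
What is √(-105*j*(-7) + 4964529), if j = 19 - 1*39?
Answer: 9*√61109 ≈ 2224.8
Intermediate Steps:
j = -20 (j = 19 - 39 = -20)
√(-105*j*(-7) + 4964529) = √(-105*(-20)*(-7) + 4964529) = √(2100*(-7) + 4964529) = √(-14700 + 4964529) = √4949829 = 9*√61109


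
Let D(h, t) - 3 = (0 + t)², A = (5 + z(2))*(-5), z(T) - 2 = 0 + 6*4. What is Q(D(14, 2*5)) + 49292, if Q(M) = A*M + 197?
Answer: 33524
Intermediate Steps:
z(T) = 26 (z(T) = 2 + (0 + 6*4) = 2 + (0 + 24) = 2 + 24 = 26)
A = -155 (A = (5 + 26)*(-5) = 31*(-5) = -155)
D(h, t) = 3 + t² (D(h, t) = 3 + (0 + t)² = 3 + t²)
Q(M) = 197 - 155*M (Q(M) = -155*M + 197 = 197 - 155*M)
Q(D(14, 2*5)) + 49292 = (197 - 155*(3 + (2*5)²)) + 49292 = (197 - 155*(3 + 10²)) + 49292 = (197 - 155*(3 + 100)) + 49292 = (197 - 155*103) + 49292 = (197 - 15965) + 49292 = -15768 + 49292 = 33524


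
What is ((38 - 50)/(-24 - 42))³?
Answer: 8/1331 ≈ 0.0060105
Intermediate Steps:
((38 - 50)/(-24 - 42))³ = (-12/(-66))³ = (-12*(-1/66))³ = (2/11)³ = 8/1331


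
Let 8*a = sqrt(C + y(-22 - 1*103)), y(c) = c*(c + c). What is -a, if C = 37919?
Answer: -263/8 ≈ -32.875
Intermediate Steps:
y(c) = 2*c**2 (y(c) = c*(2*c) = 2*c**2)
a = 263/8 (a = sqrt(37919 + 2*(-22 - 1*103)**2)/8 = sqrt(37919 + 2*(-22 - 103)**2)/8 = sqrt(37919 + 2*(-125)**2)/8 = sqrt(37919 + 2*15625)/8 = sqrt(37919 + 31250)/8 = sqrt(69169)/8 = (1/8)*263 = 263/8 ≈ 32.875)
-a = -1*263/8 = -263/8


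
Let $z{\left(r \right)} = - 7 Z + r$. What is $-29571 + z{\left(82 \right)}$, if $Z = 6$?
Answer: $-29531$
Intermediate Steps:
$z{\left(r \right)} = -42 + r$ ($z{\left(r \right)} = \left(-7\right) 6 + r = -42 + r$)
$-29571 + z{\left(82 \right)} = -29571 + \left(-42 + 82\right) = -29571 + 40 = -29531$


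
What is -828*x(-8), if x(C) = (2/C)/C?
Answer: -207/8 ≈ -25.875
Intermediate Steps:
x(C) = 2/C**2
-828*x(-8) = -1656/(-8)**2 = -1656/64 = -828*1/32 = -207/8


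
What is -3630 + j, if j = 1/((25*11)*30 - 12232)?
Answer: -14454661/3982 ≈ -3630.0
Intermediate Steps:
j = -1/3982 (j = 1/(275*30 - 12232) = 1/(8250 - 12232) = 1/(-3982) = -1/3982 ≈ -0.00025113)
-3630 + j = -3630 - 1/3982 = -14454661/3982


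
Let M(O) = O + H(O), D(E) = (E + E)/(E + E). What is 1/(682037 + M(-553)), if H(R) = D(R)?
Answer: 1/681485 ≈ 1.4674e-6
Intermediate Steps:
D(E) = 1 (D(E) = (2*E)/((2*E)) = (2*E)*(1/(2*E)) = 1)
H(R) = 1
M(O) = 1 + O (M(O) = O + 1 = 1 + O)
1/(682037 + M(-553)) = 1/(682037 + (1 - 553)) = 1/(682037 - 552) = 1/681485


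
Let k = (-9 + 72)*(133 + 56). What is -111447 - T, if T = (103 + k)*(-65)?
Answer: 669203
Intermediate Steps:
k = 11907 (k = 63*189 = 11907)
T = -780650 (T = (103 + 11907)*(-65) = 12010*(-65) = -780650)
-111447 - T = -111447 - 1*(-780650) = -111447 + 780650 = 669203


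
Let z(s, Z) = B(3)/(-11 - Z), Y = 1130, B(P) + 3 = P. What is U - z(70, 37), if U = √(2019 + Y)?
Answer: √3149 ≈ 56.116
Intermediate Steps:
B(P) = -3 + P
z(s, Z) = 0 (z(s, Z) = (-3 + 3)/(-11 - Z) = 0/(-11 - Z) = 0)
U = √3149 (U = √(2019 + 1130) = √3149 ≈ 56.116)
U - z(70, 37) = √3149 - 1*0 = √3149 + 0 = √3149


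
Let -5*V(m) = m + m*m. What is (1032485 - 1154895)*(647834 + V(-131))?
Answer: -78884431480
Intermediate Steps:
V(m) = -m/5 - m²/5 (V(m) = -(m + m*m)/5 = -(m + m²)/5 = -m/5 - m²/5)
(1032485 - 1154895)*(647834 + V(-131)) = (1032485 - 1154895)*(647834 - ⅕*(-131)*(1 - 131)) = -122410*(647834 - ⅕*(-131)*(-130)) = -122410*(647834 - 3406) = -122410*644428 = -78884431480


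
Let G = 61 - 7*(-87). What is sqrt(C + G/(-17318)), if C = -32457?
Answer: I*sqrt(2433572967182)/8659 ≈ 180.16*I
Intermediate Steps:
G = 670 (G = 61 + 609 = 670)
sqrt(C + G/(-17318)) = sqrt(-32457 + 670/(-17318)) = sqrt(-32457 + 670*(-1/17318)) = sqrt(-32457 - 335/8659) = sqrt(-281045498/8659) = I*sqrt(2433572967182)/8659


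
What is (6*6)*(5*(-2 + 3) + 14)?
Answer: 684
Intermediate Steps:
(6*6)*(5*(-2 + 3) + 14) = 36*(5*1 + 14) = 36*(5 + 14) = 36*19 = 684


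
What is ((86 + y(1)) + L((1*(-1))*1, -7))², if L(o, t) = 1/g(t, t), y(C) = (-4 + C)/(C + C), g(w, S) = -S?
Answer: 1404225/196 ≈ 7164.4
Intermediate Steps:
y(C) = (-4 + C)/(2*C) (y(C) = (-4 + C)/((2*C)) = (-4 + C)*(1/(2*C)) = (-4 + C)/(2*C))
L(o, t) = -1/t (L(o, t) = 1/(-t) = -1/t)
((86 + y(1)) + L((1*(-1))*1, -7))² = ((86 + (½)*(-4 + 1)/1) - 1/(-7))² = ((86 + (½)*1*(-3)) - 1*(-⅐))² = ((86 - 3/2) + ⅐)² = (169/2 + ⅐)² = (1185/14)² = 1404225/196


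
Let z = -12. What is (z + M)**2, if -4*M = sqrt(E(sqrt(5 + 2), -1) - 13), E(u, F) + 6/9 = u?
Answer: (144 + I*sqrt(3)*sqrt(41 - 3*sqrt(7)))**2/144 ≈ 143.31 + 19.919*I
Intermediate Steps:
E(u, F) = -2/3 + u
M = -sqrt(-41/3 + sqrt(7))/4 (M = -sqrt((-2/3 + sqrt(5 + 2)) - 13)/4 = -sqrt((-2/3 + sqrt(7)) - 13)/4 = -sqrt(-41/3 + sqrt(7))/4 ≈ -0.82994*I)
(z + M)**2 = (-12 - I*sqrt(123 - 9*sqrt(7))/12)**2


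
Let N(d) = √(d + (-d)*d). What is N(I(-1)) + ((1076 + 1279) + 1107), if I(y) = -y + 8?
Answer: 3462 + 6*I*√2 ≈ 3462.0 + 8.4853*I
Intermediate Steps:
I(y) = 8 - y
N(d) = √(d - d²)
N(I(-1)) + ((1076 + 1279) + 1107) = √((8 - 1*(-1))*(1 - (8 - 1*(-1)))) + ((1076 + 1279) + 1107) = √((8 + 1)*(1 - (8 + 1))) + (2355 + 1107) = √(9*(1 - 1*9)) + 3462 = √(9*(1 - 9)) + 3462 = √(9*(-8)) + 3462 = √(-72) + 3462 = 6*I*√2 + 3462 = 3462 + 6*I*√2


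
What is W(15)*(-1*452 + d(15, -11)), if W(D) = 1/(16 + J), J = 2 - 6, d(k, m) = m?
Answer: -463/12 ≈ -38.583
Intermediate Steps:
J = -4
W(D) = 1/12 (W(D) = 1/(16 - 4) = 1/12)
W(15)*(-1*452 + d(15, -11)) = (-1*452 - 11)/12 = (-452 - 11)/12 = (1/12)*(-463) = -463/12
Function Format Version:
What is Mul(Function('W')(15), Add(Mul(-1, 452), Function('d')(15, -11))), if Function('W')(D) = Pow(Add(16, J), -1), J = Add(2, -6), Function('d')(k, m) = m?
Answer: Rational(-463, 12) ≈ -38.583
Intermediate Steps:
J = -4
Function('W')(D) = Rational(1, 12) (Function('W')(D) = Pow(Add(16, -4), -1) = Pow(12, -1) = Rational(1, 12))
Mul(Function('W')(15), Add(Mul(-1, 452), Function('d')(15, -11))) = Mul(Rational(1, 12), Add(Mul(-1, 452), -11)) = Mul(Rational(1, 12), Add(-452, -11)) = Mul(Rational(1, 12), -463) = Rational(-463, 12)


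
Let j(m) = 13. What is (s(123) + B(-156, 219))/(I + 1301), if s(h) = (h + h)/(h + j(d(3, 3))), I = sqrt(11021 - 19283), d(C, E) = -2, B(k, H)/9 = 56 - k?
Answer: 168956967/115658684 - 1168803*I*sqrt(102)/115658684 ≈ 1.4608 - 0.10206*I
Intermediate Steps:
B(k, H) = 504 - 9*k (B(k, H) = 9*(56 - k) = 504 - 9*k)
I = 9*I*sqrt(102) (I = sqrt(-8262) = 9*I*sqrt(102) ≈ 90.896*I)
s(h) = 2*h/(13 + h) (s(h) = (h + h)/(h + 13) = (2*h)/(13 + h) = 2*h/(13 + h))
(s(123) + B(-156, 219))/(I + 1301) = (2*123/(13 + 123) + (504 - 9*(-156)))/(9*I*sqrt(102) + 1301) = (2*123/136 + (504 + 1404))/(1301 + 9*I*sqrt(102)) = (2*123*(1/136) + 1908)/(1301 + 9*I*sqrt(102)) = (123/68 + 1908)/(1301 + 9*I*sqrt(102)) = 129867/(68*(1301 + 9*I*sqrt(102)))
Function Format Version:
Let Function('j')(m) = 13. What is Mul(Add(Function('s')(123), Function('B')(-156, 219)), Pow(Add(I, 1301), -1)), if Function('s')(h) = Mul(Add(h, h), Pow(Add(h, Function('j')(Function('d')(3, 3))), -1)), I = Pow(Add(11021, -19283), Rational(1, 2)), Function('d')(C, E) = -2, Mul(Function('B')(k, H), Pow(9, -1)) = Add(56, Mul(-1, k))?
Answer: Add(Rational(168956967, 115658684), Mul(Rational(-1168803, 115658684), I, Pow(102, Rational(1, 2)))) ≈ Add(1.4608, Mul(-0.10206, I))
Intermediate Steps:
Function('B')(k, H) = Add(504, Mul(-9, k)) (Function('B')(k, H) = Mul(9, Add(56, Mul(-1, k))) = Add(504, Mul(-9, k)))
I = Mul(9, I, Pow(102, Rational(1, 2))) (I = Pow(-8262, Rational(1, 2)) = Mul(9, I, Pow(102, Rational(1, 2))) ≈ Mul(90.896, I))
Function('s')(h) = Mul(2, h, Pow(Add(13, h), -1)) (Function('s')(h) = Mul(Add(h, h), Pow(Add(h, 13), -1)) = Mul(Mul(2, h), Pow(Add(13, h), -1)) = Mul(2, h, Pow(Add(13, h), -1)))
Mul(Add(Function('s')(123), Function('B')(-156, 219)), Pow(Add(I, 1301), -1)) = Mul(Add(Mul(2, 123, Pow(Add(13, 123), -1)), Add(504, Mul(-9, -156))), Pow(Add(Mul(9, I, Pow(102, Rational(1, 2))), 1301), -1)) = Mul(Add(Mul(2, 123, Pow(136, -1)), Add(504, 1404)), Pow(Add(1301, Mul(9, I, Pow(102, Rational(1, 2)))), -1)) = Mul(Add(Mul(2, 123, Rational(1, 136)), 1908), Pow(Add(1301, Mul(9, I, Pow(102, Rational(1, 2)))), -1)) = Mul(Add(Rational(123, 68), 1908), Pow(Add(1301, Mul(9, I, Pow(102, Rational(1, 2)))), -1)) = Mul(Rational(129867, 68), Pow(Add(1301, Mul(9, I, Pow(102, Rational(1, 2)))), -1))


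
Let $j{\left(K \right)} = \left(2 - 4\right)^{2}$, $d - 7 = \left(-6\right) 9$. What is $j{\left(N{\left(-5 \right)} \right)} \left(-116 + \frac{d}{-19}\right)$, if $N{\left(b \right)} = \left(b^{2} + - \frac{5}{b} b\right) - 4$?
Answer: $- \frac{8628}{19} \approx -454.11$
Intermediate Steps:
$d = -47$ ($d = 7 - 54 = -47$)
$N{\left(b \right)} = -9 + b^{2}$ ($N{\left(b \right)} = \left(b^{2} - 5\right) - 4 = \left(-5 + b^{2}\right) - 4 = -9 + b^{2}$)
$j{\left(K \right)} = 4$ ($j{\left(K \right)} = \left(-2\right)^{2} = 4$)
$j{\left(N{\left(-5 \right)} \right)} \left(-116 + \frac{d}{-19}\right) = 4 \left(-116 - \frac{47}{-19}\right) = 4 \left(-116 - - \frac{47}{19}\right) = 4 \left(-116 + \frac{47}{19}\right) = 4 \left(- \frac{2157}{19}\right) = - \frac{8628}{19}$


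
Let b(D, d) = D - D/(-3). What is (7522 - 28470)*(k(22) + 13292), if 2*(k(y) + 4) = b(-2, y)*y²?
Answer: -794515744/3 ≈ -2.6484e+8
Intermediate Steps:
b(D, d) = 4*D/3 (b(D, d) = D - D*(-1)/3 = D - (-1)*D/3 = D + D/3 = 4*D/3)
k(y) = -4 - 4*y²/3 (k(y) = -4 + (((4/3)*(-2))*y²)/2 = -4 + (-8*y²/3)/2 = -4 - 4*y²/3)
(7522 - 28470)*(k(22) + 13292) = (7522 - 28470)*((-4 - 4/3*22²) + 13292) = -20948*((-4 - 4/3*484) + 13292) = -20948*((-4 - 1936/3) + 13292) = -20948*(-1948/3 + 13292) = -20948*37928/3 = -794515744/3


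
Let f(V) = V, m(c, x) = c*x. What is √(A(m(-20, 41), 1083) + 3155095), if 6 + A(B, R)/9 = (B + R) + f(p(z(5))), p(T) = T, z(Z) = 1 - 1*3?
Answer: √3157390 ≈ 1776.9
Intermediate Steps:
z(Z) = -2 (z(Z) = 1 - 3 = -2)
A(B, R) = -72 + 9*B + 9*R (A(B, R) = -54 + 9*((B + R) - 2) = -54 + 9*(-2 + B + R) = -54 + (-18 + 9*B + 9*R) = -72 + 9*B + 9*R)
√(A(m(-20, 41), 1083) + 3155095) = √((-72 + 9*(-20*41) + 9*1083) + 3155095) = √((-72 + 9*(-820) + 9747) + 3155095) = √((-72 - 7380 + 9747) + 3155095) = √(2295 + 3155095) = √3157390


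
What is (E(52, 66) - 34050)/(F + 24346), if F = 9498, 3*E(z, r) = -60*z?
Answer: -17545/16922 ≈ -1.0368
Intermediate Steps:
E(z, r) = -20*z (E(z, r) = (-60*z)/3 = -20*z)
(E(52, 66) - 34050)/(F + 24346) = (-20*52 - 34050)/(9498 + 24346) = (-1040 - 34050)/33844 = -35090*1/33844 = -17545/16922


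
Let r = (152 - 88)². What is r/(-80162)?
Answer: -2048/40081 ≈ -0.051097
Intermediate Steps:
r = 4096 (r = 64² = 4096)
r/(-80162) = 4096/(-80162) = 4096*(-1/80162) = -2048/40081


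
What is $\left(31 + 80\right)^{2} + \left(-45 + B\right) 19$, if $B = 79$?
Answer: $12967$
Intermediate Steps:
$\left(31 + 80\right)^{2} + \left(-45 + B\right) 19 = \left(31 + 80\right)^{2} + \left(-45 + 79\right) 19 = 111^{2} + 34 \cdot 19 = 12321 + 646 = 12967$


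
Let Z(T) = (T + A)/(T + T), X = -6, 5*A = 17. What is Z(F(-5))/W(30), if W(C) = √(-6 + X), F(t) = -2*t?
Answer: -67*I*√3/600 ≈ -0.19341*I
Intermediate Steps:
A = 17/5 (A = (⅕)*17 = 17/5 ≈ 3.4000)
Z(T) = (17/5 + T)/(2*T) (Z(T) = (T + 17/5)/(T + T) = (17/5 + T)/((2*T)) = (17/5 + T)*(1/(2*T)) = (17/5 + T)/(2*T))
W(C) = 2*I*√3 (W(C) = √(-6 - 6) = √(-12) = 2*I*√3)
Z(F(-5))/W(30) = ((17 + 5*(-2*(-5)))/(10*((-2*(-5)))))/((2*I*√3)) = ((⅒)*(17 + 5*10)/10)*(-I*√3/6) = ((⅒)*(⅒)*(17 + 50))*(-I*√3/6) = ((⅒)*(⅒)*67)*(-I*√3/6) = 67*(-I*√3/6)/100 = -67*I*√3/600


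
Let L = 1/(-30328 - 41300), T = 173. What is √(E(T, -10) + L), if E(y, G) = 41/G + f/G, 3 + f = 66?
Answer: I*√333487522635/179070 ≈ 3.2249*I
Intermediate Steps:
f = 63 (f = -3 + 66 = 63)
E(y, G) = 104/G (E(y, G) = 41/G + 63/G = 104/G)
L = -1/71628 (L = 1/(-71628) = -1/71628 ≈ -1.3961e-5)
√(E(T, -10) + L) = √(104/(-10) - 1/71628) = √(104*(-⅒) - 1/71628) = √(-52/5 - 1/71628) = √(-3724661/358140) = I*√333487522635/179070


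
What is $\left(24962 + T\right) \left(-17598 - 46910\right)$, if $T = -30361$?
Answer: $348278692$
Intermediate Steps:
$\left(24962 + T\right) \left(-17598 - 46910\right) = \left(24962 - 30361\right) \left(-17598 - 46910\right) = \left(-5399\right) \left(-64508\right) = 348278692$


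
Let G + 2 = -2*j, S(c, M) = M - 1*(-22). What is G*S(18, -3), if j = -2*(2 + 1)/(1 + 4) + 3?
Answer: -532/5 ≈ -106.40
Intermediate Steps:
j = 9/5 (j = -6/5 + 3 = 9/5 ≈ 1.8000)
S(c, M) = 22 + M (S(c, M) = M + 22 = 22 + M)
G = -28/5 (G = -2 - 2*9/5 = -2 - 18/5 = -28/5 ≈ -5.6000)
G*S(18, -3) = -28*(22 - 3)/5 = -28/5*19 = -532/5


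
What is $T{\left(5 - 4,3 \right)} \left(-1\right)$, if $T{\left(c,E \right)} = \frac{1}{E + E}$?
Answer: $- \frac{1}{6} \approx -0.16667$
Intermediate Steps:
$T{\left(c,E \right)} = \frac{1}{2 E}$
$T{\left(5 - 4,3 \right)} \left(-1\right) = \frac{1}{2 \cdot 3} \left(-1\right) = \frac{1}{2} \cdot \frac{1}{3} \left(-1\right) = \frac{1}{6} \left(-1\right) = - \frac{1}{6}$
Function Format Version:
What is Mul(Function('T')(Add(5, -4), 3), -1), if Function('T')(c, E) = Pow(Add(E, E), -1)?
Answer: Rational(-1, 6) ≈ -0.16667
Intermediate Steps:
Function('T')(c, E) = Mul(Rational(1, 2), Pow(E, -1)) (Function('T')(c, E) = Pow(Mul(2, E), -1) = Mul(Rational(1, 2), Pow(E, -1)))
Mul(Function('T')(Add(5, -4), 3), -1) = Mul(Mul(Rational(1, 2), Pow(3, -1)), -1) = Mul(Mul(Rational(1, 2), Rational(1, 3)), -1) = Mul(Rational(1, 6), -1) = Rational(-1, 6)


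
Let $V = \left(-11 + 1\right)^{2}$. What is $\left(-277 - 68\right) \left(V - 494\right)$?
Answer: $135930$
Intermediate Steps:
$V = 100$ ($V = \left(-10\right)^{2} = 100$)
$\left(-277 - 68\right) \left(V - 494\right) = \left(-277 - 68\right) \left(100 - 494\right) = \left(-345\right) \left(-394\right) = 135930$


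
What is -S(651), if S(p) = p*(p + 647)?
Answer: -844998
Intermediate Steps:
S(p) = p*(647 + p)
-S(651) = -651*(647 + 651) = -651*1298 = -1*844998 = -844998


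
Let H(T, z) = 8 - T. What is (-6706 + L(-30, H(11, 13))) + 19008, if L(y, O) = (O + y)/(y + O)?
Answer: 12303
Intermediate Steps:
L(y, O) = 1 (L(y, O) = (O + y)/(O + y) = 1)
(-6706 + L(-30, H(11, 13))) + 19008 = (-6706 + 1) + 19008 = -6705 + 19008 = 12303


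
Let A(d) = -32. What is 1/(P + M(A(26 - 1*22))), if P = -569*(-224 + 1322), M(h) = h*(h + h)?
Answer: -1/622714 ≈ -1.6059e-6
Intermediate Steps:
M(h) = 2*h² (M(h) = h*(2*h) = 2*h²)
P = -624762 (P = -569*1098 = -624762)
1/(P + M(A(26 - 1*22))) = 1/(-624762 + 2*(-32)²) = 1/(-624762 + 2*1024) = 1/(-624762 + 2048) = 1/(-622714) = -1/622714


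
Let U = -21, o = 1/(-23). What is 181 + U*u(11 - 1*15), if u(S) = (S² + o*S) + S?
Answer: -1717/23 ≈ -74.652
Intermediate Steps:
o = -1/23 ≈ -0.043478
u(S) = S² + 22*S/23 (u(S) = (S² - S/23) + S = S² + 22*S/23)
181 + U*u(11 - 1*15) = 181 - 21*(11 - 1*15)*(22 + 23*(11 - 1*15))/23 = 181 - 21*(11 - 15)*(22 + 23*(11 - 15))/23 = 181 - 21*(-4)*(22 + 23*(-4))/23 = 181 - 21*(-4)*(22 - 92)/23 = 181 - 21*(-4)*(-70)/23 = 181 - 21*280/23 = 181 - 5880/23 = -1717/23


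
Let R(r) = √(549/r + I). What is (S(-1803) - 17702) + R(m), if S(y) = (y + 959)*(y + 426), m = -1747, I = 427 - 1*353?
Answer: 1144486 + √224889563/1747 ≈ 1.1445e+6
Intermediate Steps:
I = 74 (I = 427 - 353 = 74)
S(y) = (426 + y)*(959 + y) (S(y) = (959 + y)*(426 + y) = (426 + y)*(959 + y))
R(r) = √(74 + 549/r) (R(r) = √(549/r + 74) = √(74 + 549/r))
(S(-1803) - 17702) + R(m) = ((408534 + (-1803)² + 1385*(-1803)) - 17702) + √(74 + 549/(-1747)) = ((408534 + 3250809 - 2497155) - 17702) + √(74 + 549*(-1/1747)) = (1162188 - 17702) + √(74 - 549/1747) = 1144486 + √(128729/1747) = 1144486 + √224889563/1747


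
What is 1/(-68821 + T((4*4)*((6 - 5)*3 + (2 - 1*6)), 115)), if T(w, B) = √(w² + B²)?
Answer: -68821/4736316560 - √13481/4736316560 ≈ -1.4555e-5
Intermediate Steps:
T(w, B) = √(B² + w²)
1/(-68821 + T((4*4)*((6 - 5)*3 + (2 - 1*6)), 115)) = 1/(-68821 + √(115² + ((4*4)*((6 - 5)*3 + (2 - 1*6)))²)) = 1/(-68821 + √(13225 + (16*(1*3 + (2 - 6)))²)) = 1/(-68821 + √(13225 + (16*(3 - 4))²)) = 1/(-68821 + √(13225 + (16*(-1))²)) = 1/(-68821 + √(13225 + (-16)²)) = 1/(-68821 + √(13225 + 256)) = 1/(-68821 + √13481)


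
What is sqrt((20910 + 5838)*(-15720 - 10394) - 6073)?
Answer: I*sqrt(698503345) ≈ 26429.0*I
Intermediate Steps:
sqrt((20910 + 5838)*(-15720 - 10394) - 6073) = sqrt(26748*(-26114) - 6073) = sqrt(-698497272 - 6073) = sqrt(-698503345) = I*sqrt(698503345)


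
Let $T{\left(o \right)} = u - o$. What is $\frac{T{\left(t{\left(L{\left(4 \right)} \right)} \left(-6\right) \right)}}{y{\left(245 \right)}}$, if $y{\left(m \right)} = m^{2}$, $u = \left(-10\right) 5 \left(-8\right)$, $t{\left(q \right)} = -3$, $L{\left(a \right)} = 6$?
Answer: $\frac{382}{60025} \approx 0.006364$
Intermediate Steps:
$u = 400$ ($u = \left(-50\right) \left(-8\right) = 400$)
$T{\left(o \right)} = 400 - o$
$\frac{T{\left(t{\left(L{\left(4 \right)} \right)} \left(-6\right) \right)}}{y{\left(245 \right)}} = \frac{400 - \left(-3\right) \left(-6\right)}{245^{2}} = \frac{400 - 18}{60025} = \left(400 - 18\right) \frac{1}{60025} = 382 \cdot \frac{1}{60025} = \frac{382}{60025}$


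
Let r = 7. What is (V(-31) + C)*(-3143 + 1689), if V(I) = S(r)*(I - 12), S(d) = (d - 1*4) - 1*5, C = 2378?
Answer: -3582656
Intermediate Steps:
S(d) = -9 + d (S(d) = (d - 4) - 5 = (-4 + d) - 5 = -9 + d)
V(I) = 24 - 2*I (V(I) = (-9 + 7)*(I - 12) = -2*(-12 + I) = 24 - 2*I)
(V(-31) + C)*(-3143 + 1689) = ((24 - 2*(-31)) + 2378)*(-3143 + 1689) = ((24 + 62) + 2378)*(-1454) = (86 + 2378)*(-1454) = 2464*(-1454) = -3582656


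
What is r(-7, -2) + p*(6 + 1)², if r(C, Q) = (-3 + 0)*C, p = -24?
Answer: -1155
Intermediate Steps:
r(C, Q) = -3*C
r(-7, -2) + p*(6 + 1)² = -3*(-7) - 24*(6 + 1)² = 21 - 24*7² = 21 - 24*49 = 21 - 1176 = -1155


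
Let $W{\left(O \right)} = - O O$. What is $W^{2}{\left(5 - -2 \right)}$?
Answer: $2401$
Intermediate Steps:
$W{\left(O \right)} = - O^{2}$
$W^{2}{\left(5 - -2 \right)} = \left(- \left(5 - -2\right)^{2}\right)^{2} = \left(- \left(5 + 2\right)^{2}\right)^{2} = \left(- 7^{2}\right)^{2} = \left(\left(-1\right) 49\right)^{2} = \left(-49\right)^{2} = 2401$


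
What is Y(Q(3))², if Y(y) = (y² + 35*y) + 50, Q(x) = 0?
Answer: 2500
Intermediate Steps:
Y(y) = 50 + y² + 35*y
Y(Q(3))² = (50 + 0² + 35*0)² = (50 + 0 + 0)² = 50² = 2500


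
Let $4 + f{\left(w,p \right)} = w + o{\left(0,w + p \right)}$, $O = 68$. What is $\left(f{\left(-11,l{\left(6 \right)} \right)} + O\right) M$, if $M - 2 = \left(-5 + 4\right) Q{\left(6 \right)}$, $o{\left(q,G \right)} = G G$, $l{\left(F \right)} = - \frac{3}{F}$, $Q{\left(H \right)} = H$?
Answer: $-741$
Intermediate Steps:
$o{\left(q,G \right)} = G^{2}$
$f{\left(w,p \right)} = -4 + w + \left(p + w\right)^{2}$ ($f{\left(w,p \right)} = -4 + \left(w + \left(w + p\right)^{2}\right) = -4 + \left(w + \left(p + w\right)^{2}\right) = -4 + w + \left(p + w\right)^{2}$)
$M = -4$ ($M = 2 + \left(-5 + 4\right) 6 = 2 - 6 = -4$)
$\left(f{\left(-11,l{\left(6 \right)} \right)} + O\right) M = \left(\left(-4 - 11 + \left(- \frac{3}{6} - 11\right)^{2}\right) + 68\right) \left(-4\right) = \left(\left(-4 - 11 + \left(\left(-3\right) \frac{1}{6} - 11\right)^{2}\right) + 68\right) \left(-4\right) = \left(\left(-4 - 11 + \left(- \frac{1}{2} - 11\right)^{2}\right) + 68\right) \left(-4\right) = \left(\left(-4 - 11 + \left(- \frac{23}{2}\right)^{2}\right) + 68\right) \left(-4\right) = \left(\left(-4 - 11 + \frac{529}{4}\right) + 68\right) \left(-4\right) = \left(\frac{469}{4} + 68\right) \left(-4\right) = \frac{741}{4} \left(-4\right) = -741$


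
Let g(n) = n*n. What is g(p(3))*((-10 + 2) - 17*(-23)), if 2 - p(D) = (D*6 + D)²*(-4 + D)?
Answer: 75163367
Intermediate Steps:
p(D) = 2 - 49*D²*(-4 + D) (p(D) = 2 - (D*6 + D)²*(-4 + D) = 2 - (6*D + D)²*(-4 + D) = 2 - (7*D)²*(-4 + D) = 2 - 49*D²*(-4 + D))
g(n) = n²
g(p(3))*((-10 + 2) - 17*(-23)) = (2 - 49*3³ + 196*3²)²*((-10 + 2) - 17*(-23)) = (2 - 49*27 + 196*9)²*(-8 + 391) = (2 - 1323 + 1764)²*383 = 443²*383 = 196249*383 = 75163367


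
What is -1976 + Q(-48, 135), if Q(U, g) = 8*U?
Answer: -2360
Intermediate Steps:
-1976 + Q(-48, 135) = -1976 + 8*(-48) = -1976 - 384 = -2360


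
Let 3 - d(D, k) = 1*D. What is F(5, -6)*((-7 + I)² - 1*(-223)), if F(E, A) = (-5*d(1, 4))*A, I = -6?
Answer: 23520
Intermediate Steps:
d(D, k) = 3 - D
F(E, A) = -10*A (F(E, A) = (-5*(3 - 1*1))*A = (-5*(3 - 1))*A = (-5*2)*A = -10*A)
F(5, -6)*((-7 + I)² - 1*(-223)) = (-10*(-6))*((-7 - 6)² - 1*(-223)) = 60*((-13)² + 223) = 60*(169 + 223) = 60*392 = 23520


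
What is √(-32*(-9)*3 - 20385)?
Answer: 9*I*√241 ≈ 139.72*I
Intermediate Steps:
√(-32*(-9)*3 - 20385) = √(288*3 - 20385) = √(864 - 20385) = √(-19521) = 9*I*√241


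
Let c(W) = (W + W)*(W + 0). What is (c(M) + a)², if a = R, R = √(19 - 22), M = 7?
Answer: (98 + I*√3)² ≈ 9601.0 + 339.48*I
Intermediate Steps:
c(W) = 2*W² (c(W) = (2*W)*W = 2*W²)
R = I*√3 (R = √(-3) = I*√3 ≈ 1.732*I)
a = I*√3 ≈ 1.732*I
(c(M) + a)² = (2*7² + I*√3)² = (2*49 + I*√3)² = (98 + I*√3)²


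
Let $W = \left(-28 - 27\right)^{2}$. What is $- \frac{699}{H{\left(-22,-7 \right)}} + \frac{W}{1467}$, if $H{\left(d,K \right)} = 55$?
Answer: $- \frac{859058}{80685} \approx -10.647$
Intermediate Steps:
$W = 3025$ ($W = \left(-55\right)^{2} = 3025$)
$- \frac{699}{H{\left(-22,-7 \right)}} + \frac{W}{1467} = - \frac{699}{55} + \frac{3025}{1467} = - \frac{859058}{80685}$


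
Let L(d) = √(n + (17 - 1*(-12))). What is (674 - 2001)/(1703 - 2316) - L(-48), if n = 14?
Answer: 1327/613 - √43 ≈ -4.3927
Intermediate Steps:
L(d) = √43 (L(d) = √(14 + (17 - 1*(-12))) = √(14 + (17 + 12)) = √(14 + 29) = √43)
(674 - 2001)/(1703 - 2316) - L(-48) = (674 - 2001)/(1703 - 2316) - √43 = -1327/(-613) - √43 = -1327*(-1/613) - √43 = 1327/613 - √43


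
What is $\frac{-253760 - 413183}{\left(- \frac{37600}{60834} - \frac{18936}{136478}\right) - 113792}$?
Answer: $\frac{1384324006558209}{236191166325452} \approx 5.861$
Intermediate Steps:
$\frac{-253760 - 413183}{\left(- \frac{37600}{60834} - \frac{18936}{136478}\right) - 113792} = - \frac{666943}{\left(\left(-37600\right) \frac{1}{60834} - \frac{9468}{68239}\right) - 113792} = - \frac{666943}{\left(- \frac{18800}{30417} - \frac{9468}{68239}\right) - 113792} = - \frac{666943}{- \frac{1570881356}{2075625663} - 113792} = - \frac{666943}{- \frac{236191166325452}{2075625663}} = \left(-666943\right) \left(- \frac{2075625663}{236191166325452}\right) = \frac{1384324006558209}{236191166325452}$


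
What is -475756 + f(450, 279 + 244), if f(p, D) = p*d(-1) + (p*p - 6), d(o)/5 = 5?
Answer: -262012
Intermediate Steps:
d(o) = 25 (d(o) = 5*5 = 25)
f(p, D) = -6 + p² + 25*p (f(p, D) = p*25 + (p*p - 6) = 25*p + (p² - 6) = 25*p + (-6 + p²) = -6 + p² + 25*p)
-475756 + f(450, 279 + 244) = -475756 + (-6 + 450² + 25*450) = -475756 + (-6 + 202500 + 11250) = -475756 + 213744 = -262012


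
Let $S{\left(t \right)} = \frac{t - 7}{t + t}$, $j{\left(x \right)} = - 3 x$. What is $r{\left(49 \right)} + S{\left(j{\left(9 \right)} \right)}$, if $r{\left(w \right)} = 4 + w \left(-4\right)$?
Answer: $- \frac{5167}{27} \approx -191.37$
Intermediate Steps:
$r{\left(w \right)} = 4 - 4 w$
$S{\left(t \right)} = \frac{-7 + t}{2 t}$
$r{\left(49 \right)} + S{\left(j{\left(9 \right)} \right)} = \left(4 - 196\right) + \frac{-7 - 27}{2 \left(\left(-3\right) 9\right)} = \left(4 - 196\right) + \frac{-7 - 27}{2 \left(-27\right)} = -192 + \frac{1}{2} \left(- \frac{1}{27}\right) \left(-34\right) = -192 + \frac{17}{27} = - \frac{5167}{27}$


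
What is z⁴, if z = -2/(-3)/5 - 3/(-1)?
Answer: 4879681/50625 ≈ 96.389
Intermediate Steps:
z = 47/15 (z = -2*(-⅓)*(⅕) - 3*(-1) = (⅔)*(⅕) + 3 = 2/15 + 3 = 47/15 ≈ 3.1333)
z⁴ = (47/15)⁴ = 4879681/50625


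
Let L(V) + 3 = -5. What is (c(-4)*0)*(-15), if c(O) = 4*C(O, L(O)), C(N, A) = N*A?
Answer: 0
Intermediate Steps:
L(V) = -8 (L(V) = -3 - 5 = -8)
C(N, A) = A*N
c(O) = -32*O (c(O) = 4*(-8*O) = -32*O)
(c(-4)*0)*(-15) = (-32*(-4)*0)*(-15) = (128*0)*(-15) = 0*(-15) = 0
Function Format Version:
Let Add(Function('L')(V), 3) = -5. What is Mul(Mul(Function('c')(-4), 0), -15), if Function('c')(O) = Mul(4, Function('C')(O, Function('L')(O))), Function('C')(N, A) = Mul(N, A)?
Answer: 0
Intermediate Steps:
Function('L')(V) = -8 (Function('L')(V) = Add(-3, -5) = -8)
Function('C')(N, A) = Mul(A, N)
Function('c')(O) = Mul(-32, O) (Function('c')(O) = Mul(4, Mul(-8, O)) = Mul(-32, O))
Mul(Mul(Function('c')(-4), 0), -15) = Mul(Mul(Mul(-32, -4), 0), -15) = Mul(Mul(128, 0), -15) = Mul(0, -15) = 0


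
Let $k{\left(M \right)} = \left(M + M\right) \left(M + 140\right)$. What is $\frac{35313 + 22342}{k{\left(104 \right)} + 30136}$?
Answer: $\frac{57655}{80888} \approx 0.71278$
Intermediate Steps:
$k{\left(M \right)} = 2 M \left(140 + M\right)$
$\frac{35313 + 22342}{k{\left(104 \right)} + 30136} = \frac{35313 + 22342}{2 \cdot 104 \left(140 + 104\right) + 30136} = \frac{57655}{2 \cdot 104 \cdot 244 + 30136} = \frac{57655}{50752 + 30136} = \frac{57655}{80888}$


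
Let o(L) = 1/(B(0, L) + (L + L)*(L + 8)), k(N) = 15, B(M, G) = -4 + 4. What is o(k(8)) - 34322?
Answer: -23682179/690 ≈ -34322.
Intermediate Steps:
B(M, G) = 0
o(L) = 1/(2*L*(8 + L)) (o(L) = 1/(0 + (L + L)*(L + 8)) = 1/(0 + (2*L)*(8 + L)) = 1/(0 + 2*L*(8 + L)) = 1/(2*L*(8 + L)))
o(k(8)) - 34322 = (1/2)/(15*(8 + 15)) - 34322 = (1/2)*(1/15)/23 - 34322 = (1/2)*(1/15)*(1/23) - 34322 = 1/690 - 34322 = -23682179/690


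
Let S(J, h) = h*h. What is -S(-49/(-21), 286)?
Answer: -81796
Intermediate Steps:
S(J, h) = h²
-S(-49/(-21), 286) = -1*286² = -1*81796 = -81796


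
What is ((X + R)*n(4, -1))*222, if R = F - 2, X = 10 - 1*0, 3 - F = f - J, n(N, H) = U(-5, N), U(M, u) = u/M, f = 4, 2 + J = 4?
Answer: -7992/5 ≈ -1598.4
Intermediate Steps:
J = 2 (J = -2 + 4 = 2)
n(N, H) = -N/5 (n(N, H) = N/(-5) = N*(-⅕) = -N/5)
F = 1 (F = 3 - (4 - 1*2) = 3 - (4 - 2) = 3 - 1*2 = 3 - 2 = 1)
X = 10 (X = 10 + 0 = 10)
R = -1 (R = 1 - 2 = -1)
((X + R)*n(4, -1))*222 = ((10 - 1)*(-⅕*4))*222 = (9*(-⅘))*222 = -36/5*222 = -7992/5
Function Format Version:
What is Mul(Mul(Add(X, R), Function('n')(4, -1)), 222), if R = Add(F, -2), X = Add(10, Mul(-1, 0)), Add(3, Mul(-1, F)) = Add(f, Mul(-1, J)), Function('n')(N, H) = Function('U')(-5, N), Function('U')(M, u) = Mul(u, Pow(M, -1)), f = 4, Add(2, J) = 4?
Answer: Rational(-7992, 5) ≈ -1598.4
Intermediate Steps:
J = 2 (J = Add(-2, 4) = 2)
Function('n')(N, H) = Mul(Rational(-1, 5), N) (Function('n')(N, H) = Mul(N, Pow(-5, -1)) = Mul(N, Rational(-1, 5)) = Mul(Rational(-1, 5), N))
F = 1 (F = Add(3, Mul(-1, Add(4, Mul(-1, 2)))) = Add(3, Mul(-1, Add(4, -2))) = Add(3, Mul(-1, 2)) = Add(3, -2) = 1)
X = 10 (X = Add(10, 0) = 10)
R = -1 (R = Add(1, -2) = -1)
Mul(Mul(Add(X, R), Function('n')(4, -1)), 222) = Mul(Mul(Add(10, -1), Mul(Rational(-1, 5), 4)), 222) = Mul(Mul(9, Rational(-4, 5)), 222) = Mul(Rational(-36, 5), 222) = Rational(-7992, 5)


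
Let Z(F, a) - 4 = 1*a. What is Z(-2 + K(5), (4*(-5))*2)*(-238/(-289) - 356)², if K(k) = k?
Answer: -1312467984/289 ≈ -4.5414e+6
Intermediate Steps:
Z(F, a) = 4 + a (Z(F, a) = 4 + 1*a = 4 + a)
Z(-2 + K(5), (4*(-5))*2)*(-238/(-289) - 356)² = (4 + (4*(-5))*2)*(-238/(-289) - 356)² = (4 - 20*2)*(-238*(-1/289) - 356)² = (4 - 40)*(14/17 - 356)² = -36*(-6038/17)² = -36*36457444/289 = -1312467984/289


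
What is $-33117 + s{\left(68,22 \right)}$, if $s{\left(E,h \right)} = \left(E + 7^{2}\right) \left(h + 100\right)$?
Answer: $-18843$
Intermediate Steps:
$s{\left(E,h \right)} = \left(49 + E\right) \left(100 + h\right)$ ($s{\left(E,h \right)} = \left(E + 49\right) \left(100 + h\right) = \left(49 + E\right) \left(100 + h\right)$)
$-33117 + s{\left(68,22 \right)} = -33117 + \left(4900 + 49 \cdot 22 + 100 \cdot 68 + 68 \cdot 22\right) = -33117 + \left(4900 + 1078 + 6800 + 1496\right) = -33117 + 14274 = -18843$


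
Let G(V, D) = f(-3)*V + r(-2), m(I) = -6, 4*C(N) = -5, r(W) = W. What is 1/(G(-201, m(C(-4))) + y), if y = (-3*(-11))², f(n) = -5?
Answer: 1/2092 ≈ 0.00047801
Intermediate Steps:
C(N) = -5/4 (C(N) = (¼)*(-5) = -5/4)
y = 1089 (y = 33² = 1089)
G(V, D) = -2 - 5*V (G(V, D) = -5*V - 2 = -2 - 5*V)
1/(G(-201, m(C(-4))) + y) = 1/((-2 - 5*(-201)) + 1089) = 1/((-2 + 1005) + 1089) = 1/(1003 + 1089) = 1/2092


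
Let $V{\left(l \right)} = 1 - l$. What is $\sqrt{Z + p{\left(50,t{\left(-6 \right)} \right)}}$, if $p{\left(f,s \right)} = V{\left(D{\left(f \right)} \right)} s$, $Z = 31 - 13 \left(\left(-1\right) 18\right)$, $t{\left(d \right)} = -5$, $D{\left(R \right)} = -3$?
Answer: $7 \sqrt{5} \approx 15.652$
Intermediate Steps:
$Z = 265$ ($Z = 31 - -234 = 31 + 234 = 265$)
$p{\left(f,s \right)} = 4 s$ ($p{\left(f,s \right)} = \left(1 - -3\right) s = \left(1 + 3\right) s = 4 s$)
$\sqrt{Z + p{\left(50,t{\left(-6 \right)} \right)}} = \sqrt{265 + 4 \left(-5\right)} = \sqrt{265 - 20} = \sqrt{245} = 7 \sqrt{5}$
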